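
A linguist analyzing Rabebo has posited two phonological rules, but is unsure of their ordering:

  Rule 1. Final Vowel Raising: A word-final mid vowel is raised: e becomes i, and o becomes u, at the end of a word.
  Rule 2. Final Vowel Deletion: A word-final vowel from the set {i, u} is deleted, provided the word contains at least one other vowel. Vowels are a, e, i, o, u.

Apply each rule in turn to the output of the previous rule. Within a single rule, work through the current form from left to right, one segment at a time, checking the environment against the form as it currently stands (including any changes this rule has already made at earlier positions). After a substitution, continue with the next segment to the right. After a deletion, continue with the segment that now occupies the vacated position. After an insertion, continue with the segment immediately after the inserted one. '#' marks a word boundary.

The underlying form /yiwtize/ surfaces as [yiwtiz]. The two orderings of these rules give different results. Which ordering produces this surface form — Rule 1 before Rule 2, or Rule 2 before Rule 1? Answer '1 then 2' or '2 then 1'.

1 then 2

Order 1 then 2:
  1 Final Vowel Raising: [yiwtize] → [yiwtizi]
  2 Final Vowel Deletion: [yiwtizi] → [yiwtiz]
  result: [yiwtiz]
Order 2 then 1:
  2 Final Vowel Deletion: no change — [yiwtize]
  1 Final Vowel Raising: [yiwtize] → [yiwtizi]
  result: [yiwtizi]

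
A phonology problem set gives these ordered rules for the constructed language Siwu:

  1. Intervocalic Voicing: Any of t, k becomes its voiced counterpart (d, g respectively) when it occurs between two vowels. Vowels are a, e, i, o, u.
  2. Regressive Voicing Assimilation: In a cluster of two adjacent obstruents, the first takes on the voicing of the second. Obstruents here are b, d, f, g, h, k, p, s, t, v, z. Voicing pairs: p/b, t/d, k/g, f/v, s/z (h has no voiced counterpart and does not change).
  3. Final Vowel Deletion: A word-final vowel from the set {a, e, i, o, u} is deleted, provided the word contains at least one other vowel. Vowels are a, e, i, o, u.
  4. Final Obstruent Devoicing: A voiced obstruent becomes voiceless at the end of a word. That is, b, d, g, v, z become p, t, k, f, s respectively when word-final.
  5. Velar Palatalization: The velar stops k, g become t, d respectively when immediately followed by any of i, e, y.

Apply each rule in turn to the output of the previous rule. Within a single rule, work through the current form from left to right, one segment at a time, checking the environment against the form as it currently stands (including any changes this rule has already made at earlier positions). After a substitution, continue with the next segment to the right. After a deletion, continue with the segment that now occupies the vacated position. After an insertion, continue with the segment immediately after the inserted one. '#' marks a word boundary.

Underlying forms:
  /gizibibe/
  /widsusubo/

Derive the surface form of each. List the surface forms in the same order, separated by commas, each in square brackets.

/gizibibe/:
  1 Intervocalic Voicing: no change — [gizibibe]
  2 Regressive Voicing Assimilation: no change — [gizibibe]
  3 Final Vowel Deletion: [gizibibe] → [gizibib]
  4 Final Obstruent Devoicing: [gizibib] → [gizibip]
  5 Velar Palatalization: [gizibip] → [dizibip]
/widsusubo/:
  1 Intervocalic Voicing: no change — [widsusubo]
  2 Regressive Voicing Assimilation: [widsusubo] → [witsusubo]
  3 Final Vowel Deletion: [witsusubo] → [witsusub]
  4 Final Obstruent Devoicing: [witsusub] → [witsusup]
  5 Velar Palatalization: no change — [witsusup]

[dizibip], [witsusup]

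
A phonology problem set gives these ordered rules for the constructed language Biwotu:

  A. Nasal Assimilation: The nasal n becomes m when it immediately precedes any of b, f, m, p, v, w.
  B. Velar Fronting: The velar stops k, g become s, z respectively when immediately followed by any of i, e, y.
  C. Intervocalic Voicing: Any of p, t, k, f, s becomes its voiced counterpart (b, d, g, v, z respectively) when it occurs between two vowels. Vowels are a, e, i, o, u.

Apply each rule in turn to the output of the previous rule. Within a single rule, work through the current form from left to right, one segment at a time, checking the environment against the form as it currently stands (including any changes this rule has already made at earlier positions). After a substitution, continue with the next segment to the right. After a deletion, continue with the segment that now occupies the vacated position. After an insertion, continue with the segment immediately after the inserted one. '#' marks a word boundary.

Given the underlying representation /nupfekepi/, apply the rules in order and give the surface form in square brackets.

[nupfezebi]

A Nasal Assimilation: no change — [nupfekepi]
B Velar Fronting: [nupfekepi] → [nupfesepi]
C Intervocalic Voicing: [nupfesepi] → [nupfezebi]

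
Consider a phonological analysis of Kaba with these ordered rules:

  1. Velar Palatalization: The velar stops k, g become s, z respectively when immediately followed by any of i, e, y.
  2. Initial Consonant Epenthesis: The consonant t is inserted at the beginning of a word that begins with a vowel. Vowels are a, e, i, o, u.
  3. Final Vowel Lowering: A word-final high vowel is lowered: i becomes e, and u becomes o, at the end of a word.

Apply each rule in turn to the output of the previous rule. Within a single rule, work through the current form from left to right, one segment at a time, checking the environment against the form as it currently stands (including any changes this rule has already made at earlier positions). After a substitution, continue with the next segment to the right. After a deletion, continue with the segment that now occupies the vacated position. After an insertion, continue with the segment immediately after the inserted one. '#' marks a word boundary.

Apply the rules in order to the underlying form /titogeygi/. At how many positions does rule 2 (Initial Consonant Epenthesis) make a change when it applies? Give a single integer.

1 Velar Palatalization: [titogeygi] → [titozeyzi]
2 Initial Consonant Epenthesis: no change — [titozeyzi]
3 Final Vowel Lowering: [titozeyzi] → [titozeyze]
Rule 2 changed 0 position(s).

0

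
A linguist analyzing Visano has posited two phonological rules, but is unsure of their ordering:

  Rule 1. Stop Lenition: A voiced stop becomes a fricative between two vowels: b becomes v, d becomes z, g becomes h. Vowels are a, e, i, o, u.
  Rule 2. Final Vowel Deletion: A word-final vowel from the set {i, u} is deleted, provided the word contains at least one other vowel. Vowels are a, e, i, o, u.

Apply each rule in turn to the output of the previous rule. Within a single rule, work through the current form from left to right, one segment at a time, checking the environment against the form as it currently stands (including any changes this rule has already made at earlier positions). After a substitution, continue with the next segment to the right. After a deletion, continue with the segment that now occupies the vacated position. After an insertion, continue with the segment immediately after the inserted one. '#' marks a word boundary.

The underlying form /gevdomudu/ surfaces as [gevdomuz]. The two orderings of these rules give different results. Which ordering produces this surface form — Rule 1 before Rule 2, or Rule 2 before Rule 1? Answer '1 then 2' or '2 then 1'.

1 then 2

Order 1 then 2:
  1 Stop Lenition: [gevdomudu] → [gevdomuzu]
  2 Final Vowel Deletion: [gevdomuzu] → [gevdomuz]
  result: [gevdomuz]
Order 2 then 1:
  2 Final Vowel Deletion: [gevdomudu] → [gevdomud]
  1 Stop Lenition: no change — [gevdomud]
  result: [gevdomud]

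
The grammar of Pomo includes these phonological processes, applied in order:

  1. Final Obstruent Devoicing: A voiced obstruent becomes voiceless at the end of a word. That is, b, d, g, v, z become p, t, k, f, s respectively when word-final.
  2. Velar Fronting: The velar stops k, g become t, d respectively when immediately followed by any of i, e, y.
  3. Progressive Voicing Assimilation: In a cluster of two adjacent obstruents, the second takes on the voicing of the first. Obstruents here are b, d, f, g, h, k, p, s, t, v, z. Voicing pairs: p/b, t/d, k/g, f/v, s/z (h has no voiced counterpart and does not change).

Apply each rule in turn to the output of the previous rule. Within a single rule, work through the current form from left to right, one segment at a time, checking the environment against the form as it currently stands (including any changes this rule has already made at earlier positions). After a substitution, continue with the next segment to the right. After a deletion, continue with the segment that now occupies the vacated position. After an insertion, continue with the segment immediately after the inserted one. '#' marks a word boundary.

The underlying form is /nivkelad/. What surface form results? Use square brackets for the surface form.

[nivdelat]

1 Final Obstruent Devoicing: [nivkelad] → [nivkelat]
2 Velar Fronting: [nivkelat] → [nivtelat]
3 Progressive Voicing Assimilation: [nivtelat] → [nivdelat]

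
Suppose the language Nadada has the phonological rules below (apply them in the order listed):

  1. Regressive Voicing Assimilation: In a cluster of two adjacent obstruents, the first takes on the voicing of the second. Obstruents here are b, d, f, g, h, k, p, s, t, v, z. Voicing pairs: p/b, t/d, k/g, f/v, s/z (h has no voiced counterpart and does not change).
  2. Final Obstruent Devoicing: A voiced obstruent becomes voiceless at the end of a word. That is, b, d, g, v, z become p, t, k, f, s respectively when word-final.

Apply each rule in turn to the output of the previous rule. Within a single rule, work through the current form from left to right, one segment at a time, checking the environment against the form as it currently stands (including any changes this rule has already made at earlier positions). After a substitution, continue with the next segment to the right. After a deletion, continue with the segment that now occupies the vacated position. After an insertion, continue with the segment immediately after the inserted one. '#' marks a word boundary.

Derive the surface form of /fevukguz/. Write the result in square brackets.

[fevuggus]

1 Regressive Voicing Assimilation: [fevukguz] → [fevugguz]
2 Final Obstruent Devoicing: [fevugguz] → [fevuggus]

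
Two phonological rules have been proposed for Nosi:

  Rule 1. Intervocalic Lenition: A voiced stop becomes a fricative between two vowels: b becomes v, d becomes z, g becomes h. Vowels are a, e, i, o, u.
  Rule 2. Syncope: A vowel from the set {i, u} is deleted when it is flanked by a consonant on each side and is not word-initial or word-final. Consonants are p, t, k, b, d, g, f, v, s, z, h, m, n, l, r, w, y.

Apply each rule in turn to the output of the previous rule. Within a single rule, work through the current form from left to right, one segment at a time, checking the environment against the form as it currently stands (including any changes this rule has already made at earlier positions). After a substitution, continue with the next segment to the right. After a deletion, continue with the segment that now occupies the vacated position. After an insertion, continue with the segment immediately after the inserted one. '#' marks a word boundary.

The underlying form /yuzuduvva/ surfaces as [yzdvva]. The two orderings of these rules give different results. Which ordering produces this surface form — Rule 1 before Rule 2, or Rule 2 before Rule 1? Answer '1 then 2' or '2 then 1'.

2 then 1

Order 1 then 2:
  1 Intervocalic Lenition: [yuzuduvva] → [yuzuzuvva]
  2 Syncope: [yuzuzuvva] → [yzzvva]
  result: [yzzvva]
Order 2 then 1:
  2 Syncope: [yuzuduvva] → [yzdvva]
  1 Intervocalic Lenition: no change — [yzdvva]
  result: [yzdvva]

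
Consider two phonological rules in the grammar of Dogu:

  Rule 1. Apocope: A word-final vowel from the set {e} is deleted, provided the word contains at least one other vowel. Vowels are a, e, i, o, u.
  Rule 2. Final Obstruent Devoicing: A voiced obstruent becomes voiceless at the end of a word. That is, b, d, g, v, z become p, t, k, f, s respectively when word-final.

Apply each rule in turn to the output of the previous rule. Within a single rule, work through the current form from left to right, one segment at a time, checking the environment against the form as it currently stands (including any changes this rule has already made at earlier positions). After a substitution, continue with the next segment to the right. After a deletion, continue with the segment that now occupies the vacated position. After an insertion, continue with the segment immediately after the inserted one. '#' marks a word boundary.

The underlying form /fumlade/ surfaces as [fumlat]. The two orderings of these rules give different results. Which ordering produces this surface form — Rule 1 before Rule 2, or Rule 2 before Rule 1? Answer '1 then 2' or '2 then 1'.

Order 1 then 2:
  1 Apocope: [fumlade] → [fumlad]
  2 Final Obstruent Devoicing: [fumlad] → [fumlat]
  result: [fumlat]
Order 2 then 1:
  2 Final Obstruent Devoicing: no change — [fumlade]
  1 Apocope: [fumlade] → [fumlad]
  result: [fumlad]

1 then 2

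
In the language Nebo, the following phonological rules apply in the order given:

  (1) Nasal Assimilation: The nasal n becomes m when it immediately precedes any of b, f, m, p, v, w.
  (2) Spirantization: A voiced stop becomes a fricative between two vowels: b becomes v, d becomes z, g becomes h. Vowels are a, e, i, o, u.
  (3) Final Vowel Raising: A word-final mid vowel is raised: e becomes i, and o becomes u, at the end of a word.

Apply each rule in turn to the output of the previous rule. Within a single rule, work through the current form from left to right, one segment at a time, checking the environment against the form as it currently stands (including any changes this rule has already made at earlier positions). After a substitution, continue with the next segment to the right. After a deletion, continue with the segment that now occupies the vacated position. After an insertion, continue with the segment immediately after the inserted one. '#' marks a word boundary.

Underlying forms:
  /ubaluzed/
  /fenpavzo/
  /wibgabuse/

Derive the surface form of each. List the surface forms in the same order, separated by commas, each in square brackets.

/ubaluzed/:
  (1) Nasal Assimilation: no change — [ubaluzed]
  (2) Spirantization: [ubaluzed] → [uvaluzed]
  (3) Final Vowel Raising: no change — [uvaluzed]
/fenpavzo/:
  (1) Nasal Assimilation: [fenpavzo] → [fempavzo]
  (2) Spirantization: no change — [fempavzo]
  (3) Final Vowel Raising: [fempavzo] → [fempavzu]
/wibgabuse/:
  (1) Nasal Assimilation: no change — [wibgabuse]
  (2) Spirantization: [wibgabuse] → [wibgavuse]
  (3) Final Vowel Raising: [wibgavuse] → [wibgavusi]

[uvaluzed], [fempavzu], [wibgavusi]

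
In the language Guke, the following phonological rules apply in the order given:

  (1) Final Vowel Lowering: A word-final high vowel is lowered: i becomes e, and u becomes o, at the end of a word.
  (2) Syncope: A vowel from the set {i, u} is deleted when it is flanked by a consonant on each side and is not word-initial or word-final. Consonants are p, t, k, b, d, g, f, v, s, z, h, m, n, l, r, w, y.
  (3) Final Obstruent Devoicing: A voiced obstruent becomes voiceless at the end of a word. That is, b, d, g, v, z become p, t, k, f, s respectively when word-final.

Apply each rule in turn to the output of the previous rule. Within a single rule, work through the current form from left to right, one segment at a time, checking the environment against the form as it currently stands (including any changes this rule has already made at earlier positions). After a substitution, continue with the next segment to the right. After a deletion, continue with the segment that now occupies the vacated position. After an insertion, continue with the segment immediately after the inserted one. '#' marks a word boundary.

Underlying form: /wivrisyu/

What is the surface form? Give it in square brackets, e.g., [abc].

(1) Final Vowel Lowering: [wivrisyu] → [wivrisyo]
(2) Syncope: [wivrisyo] → [wvrsyo]
(3) Final Obstruent Devoicing: no change — [wvrsyo]

[wvrsyo]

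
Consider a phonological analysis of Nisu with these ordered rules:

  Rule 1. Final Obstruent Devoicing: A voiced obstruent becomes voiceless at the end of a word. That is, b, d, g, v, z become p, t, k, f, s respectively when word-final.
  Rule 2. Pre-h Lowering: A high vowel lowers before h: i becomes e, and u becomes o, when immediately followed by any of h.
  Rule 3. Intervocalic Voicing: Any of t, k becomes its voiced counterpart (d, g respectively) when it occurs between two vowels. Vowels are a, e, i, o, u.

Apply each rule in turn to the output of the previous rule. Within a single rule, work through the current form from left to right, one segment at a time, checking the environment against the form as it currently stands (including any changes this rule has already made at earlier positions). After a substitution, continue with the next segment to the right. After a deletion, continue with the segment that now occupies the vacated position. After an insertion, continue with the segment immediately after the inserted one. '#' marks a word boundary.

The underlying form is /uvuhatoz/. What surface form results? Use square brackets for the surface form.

[uvohados]

Rule 1 Final Obstruent Devoicing: [uvuhatoz] → [uvuhatos]
Rule 2 Pre-h Lowering: [uvuhatos] → [uvohatos]
Rule 3 Intervocalic Voicing: [uvohatos] → [uvohados]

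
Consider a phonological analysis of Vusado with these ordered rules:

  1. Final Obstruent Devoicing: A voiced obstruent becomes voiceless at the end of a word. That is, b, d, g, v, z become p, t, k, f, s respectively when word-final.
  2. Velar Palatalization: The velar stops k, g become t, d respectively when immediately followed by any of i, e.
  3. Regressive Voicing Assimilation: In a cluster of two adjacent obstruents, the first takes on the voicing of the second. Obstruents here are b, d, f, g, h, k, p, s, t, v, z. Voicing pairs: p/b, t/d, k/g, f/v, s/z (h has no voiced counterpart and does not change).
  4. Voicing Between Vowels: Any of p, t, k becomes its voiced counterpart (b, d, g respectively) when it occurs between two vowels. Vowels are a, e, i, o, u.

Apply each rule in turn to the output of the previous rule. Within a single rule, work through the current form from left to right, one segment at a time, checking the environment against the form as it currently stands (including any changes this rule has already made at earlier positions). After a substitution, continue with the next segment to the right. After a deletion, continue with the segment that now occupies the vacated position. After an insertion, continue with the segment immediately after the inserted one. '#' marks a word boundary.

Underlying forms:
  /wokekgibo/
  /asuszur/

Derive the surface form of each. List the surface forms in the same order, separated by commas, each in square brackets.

[wodegdibo], [asuzzur]

/wokekgibo/:
  1 Final Obstruent Devoicing: no change — [wokekgibo]
  2 Velar Palatalization: [wokekgibo] → [wotekdibo]
  3 Regressive Voicing Assimilation: [wotekdibo] → [wotegdibo]
  4 Voicing Between Vowels: [wotegdibo] → [wodegdibo]
/asuszur/:
  1 Final Obstruent Devoicing: no change — [asuszur]
  2 Velar Palatalization: no change — [asuszur]
  3 Regressive Voicing Assimilation: [asuszur] → [asuzzur]
  4 Voicing Between Vowels: no change — [asuzzur]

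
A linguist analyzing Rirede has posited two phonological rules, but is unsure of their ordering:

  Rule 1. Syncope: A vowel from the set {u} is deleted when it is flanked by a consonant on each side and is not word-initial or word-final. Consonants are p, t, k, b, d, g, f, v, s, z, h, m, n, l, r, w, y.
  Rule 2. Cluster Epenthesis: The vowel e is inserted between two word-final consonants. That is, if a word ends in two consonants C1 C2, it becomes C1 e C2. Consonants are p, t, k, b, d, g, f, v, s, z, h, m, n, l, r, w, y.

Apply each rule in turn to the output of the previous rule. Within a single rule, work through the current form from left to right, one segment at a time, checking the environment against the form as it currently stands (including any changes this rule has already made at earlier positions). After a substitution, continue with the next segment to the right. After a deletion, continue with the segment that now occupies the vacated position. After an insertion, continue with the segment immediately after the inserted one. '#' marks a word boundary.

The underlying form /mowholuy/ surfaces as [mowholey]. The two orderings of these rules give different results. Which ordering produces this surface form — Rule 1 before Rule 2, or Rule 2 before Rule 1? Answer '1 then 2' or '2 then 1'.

Order 1 then 2:
  1 Syncope: [mowholuy] → [mowholy]
  2 Cluster Epenthesis: [mowholy] → [mowholey]
  result: [mowholey]
Order 2 then 1:
  2 Cluster Epenthesis: no change — [mowholuy]
  1 Syncope: [mowholuy] → [mowholy]
  result: [mowholy]

1 then 2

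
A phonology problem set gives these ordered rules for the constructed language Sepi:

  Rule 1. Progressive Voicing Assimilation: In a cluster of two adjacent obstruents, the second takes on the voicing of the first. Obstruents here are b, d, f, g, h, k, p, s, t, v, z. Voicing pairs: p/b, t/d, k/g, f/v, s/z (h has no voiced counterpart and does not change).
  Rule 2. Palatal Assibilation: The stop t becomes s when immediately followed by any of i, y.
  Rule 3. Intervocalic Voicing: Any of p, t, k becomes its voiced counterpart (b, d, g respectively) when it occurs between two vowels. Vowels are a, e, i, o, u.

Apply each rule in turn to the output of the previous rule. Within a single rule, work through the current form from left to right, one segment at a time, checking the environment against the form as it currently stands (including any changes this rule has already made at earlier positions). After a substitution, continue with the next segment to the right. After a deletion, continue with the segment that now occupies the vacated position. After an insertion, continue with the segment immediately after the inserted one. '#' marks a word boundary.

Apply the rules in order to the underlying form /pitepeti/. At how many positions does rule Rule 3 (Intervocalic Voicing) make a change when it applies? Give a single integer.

2

Rule 1 Progressive Voicing Assimilation: no change — [pitepeti]
Rule 2 Palatal Assibilation: [pitepeti] → [pitepesi]
Rule 3 Intervocalic Voicing: [pitepesi] → [pidebesi]
Rule Rule 3 changed 2 position(s).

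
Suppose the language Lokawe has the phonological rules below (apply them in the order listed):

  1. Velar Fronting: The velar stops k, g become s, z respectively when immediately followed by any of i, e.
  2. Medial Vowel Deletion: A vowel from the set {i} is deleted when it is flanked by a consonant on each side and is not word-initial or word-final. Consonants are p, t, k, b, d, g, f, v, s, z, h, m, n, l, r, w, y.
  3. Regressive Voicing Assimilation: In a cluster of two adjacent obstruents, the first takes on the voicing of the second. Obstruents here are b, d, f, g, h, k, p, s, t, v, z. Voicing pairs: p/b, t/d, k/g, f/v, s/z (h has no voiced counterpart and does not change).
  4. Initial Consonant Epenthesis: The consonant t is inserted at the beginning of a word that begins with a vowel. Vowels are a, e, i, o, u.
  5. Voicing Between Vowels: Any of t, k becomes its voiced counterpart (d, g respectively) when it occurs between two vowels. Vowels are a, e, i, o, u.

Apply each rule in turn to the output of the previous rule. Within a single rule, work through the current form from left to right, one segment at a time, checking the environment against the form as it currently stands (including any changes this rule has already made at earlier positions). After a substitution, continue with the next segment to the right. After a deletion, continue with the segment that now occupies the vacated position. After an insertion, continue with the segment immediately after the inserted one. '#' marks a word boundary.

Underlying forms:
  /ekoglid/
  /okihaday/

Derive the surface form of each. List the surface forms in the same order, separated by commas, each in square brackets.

/ekoglid/:
  1 Velar Fronting: no change — [ekoglid]
  2 Medial Vowel Deletion: [ekoglid] → [ekogld]
  3 Regressive Voicing Assimilation: no change — [ekogld]
  4 Initial Consonant Epenthesis: [ekogld] → [tekogld]
  5 Voicing Between Vowels: [tekogld] → [tegogld]
/okihaday/:
  1 Velar Fronting: [okihaday] → [osihaday]
  2 Medial Vowel Deletion: [osihaday] → [oshaday]
  3 Regressive Voicing Assimilation: no change — [oshaday]
  4 Initial Consonant Epenthesis: [oshaday] → [toshaday]
  5 Voicing Between Vowels: no change — [toshaday]

[tegogld], [toshaday]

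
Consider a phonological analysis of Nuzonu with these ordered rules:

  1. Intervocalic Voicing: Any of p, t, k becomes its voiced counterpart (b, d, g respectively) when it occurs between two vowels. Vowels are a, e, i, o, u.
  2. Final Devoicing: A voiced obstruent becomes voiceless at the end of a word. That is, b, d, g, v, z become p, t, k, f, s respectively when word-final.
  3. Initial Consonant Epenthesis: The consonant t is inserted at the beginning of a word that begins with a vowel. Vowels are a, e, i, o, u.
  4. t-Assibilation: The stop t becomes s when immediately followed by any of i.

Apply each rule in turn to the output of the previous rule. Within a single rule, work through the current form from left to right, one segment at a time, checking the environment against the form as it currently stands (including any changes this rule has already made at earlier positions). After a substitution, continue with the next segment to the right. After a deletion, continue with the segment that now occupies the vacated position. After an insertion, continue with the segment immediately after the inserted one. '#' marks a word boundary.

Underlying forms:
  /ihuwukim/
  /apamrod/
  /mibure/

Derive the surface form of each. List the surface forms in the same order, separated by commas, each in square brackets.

[sihuwugim], [tabamrot], [mibure]

/ihuwukim/:
  1 Intervocalic Voicing: [ihuwukim] → [ihuwugim]
  2 Final Devoicing: no change — [ihuwugim]
  3 Initial Consonant Epenthesis: [ihuwugim] → [tihuwugim]
  4 t-Assibilation: [tihuwugim] → [sihuwugim]
/apamrod/:
  1 Intervocalic Voicing: [apamrod] → [abamrod]
  2 Final Devoicing: [abamrod] → [abamrot]
  3 Initial Consonant Epenthesis: [abamrot] → [tabamrot]
  4 t-Assibilation: no change — [tabamrot]
/mibure/:
  1 Intervocalic Voicing: no change — [mibure]
  2 Final Devoicing: no change — [mibure]
  3 Initial Consonant Epenthesis: no change — [mibure]
  4 t-Assibilation: no change — [mibure]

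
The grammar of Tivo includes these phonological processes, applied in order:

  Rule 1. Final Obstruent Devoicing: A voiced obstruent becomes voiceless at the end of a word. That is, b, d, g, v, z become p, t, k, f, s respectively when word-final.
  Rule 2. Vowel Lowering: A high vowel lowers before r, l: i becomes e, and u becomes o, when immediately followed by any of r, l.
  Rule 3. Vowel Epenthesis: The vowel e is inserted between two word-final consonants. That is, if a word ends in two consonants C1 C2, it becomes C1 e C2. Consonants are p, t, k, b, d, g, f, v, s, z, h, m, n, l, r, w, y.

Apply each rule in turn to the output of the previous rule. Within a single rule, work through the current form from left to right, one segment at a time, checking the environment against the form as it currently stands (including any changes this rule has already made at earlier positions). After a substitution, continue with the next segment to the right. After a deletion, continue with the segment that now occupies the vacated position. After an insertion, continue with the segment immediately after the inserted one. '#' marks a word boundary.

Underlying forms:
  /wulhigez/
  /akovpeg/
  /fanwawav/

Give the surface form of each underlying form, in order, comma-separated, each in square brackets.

/wulhigez/:
  Rule 1 Final Obstruent Devoicing: [wulhigez] → [wulhiges]
  Rule 2 Vowel Lowering: [wulhiges] → [wolhiges]
  Rule 3 Vowel Epenthesis: no change — [wolhiges]
/akovpeg/:
  Rule 1 Final Obstruent Devoicing: [akovpeg] → [akovpek]
  Rule 2 Vowel Lowering: no change — [akovpek]
  Rule 3 Vowel Epenthesis: no change — [akovpek]
/fanwawav/:
  Rule 1 Final Obstruent Devoicing: [fanwawav] → [fanwawaf]
  Rule 2 Vowel Lowering: no change — [fanwawaf]
  Rule 3 Vowel Epenthesis: no change — [fanwawaf]

[wolhiges], [akovpek], [fanwawaf]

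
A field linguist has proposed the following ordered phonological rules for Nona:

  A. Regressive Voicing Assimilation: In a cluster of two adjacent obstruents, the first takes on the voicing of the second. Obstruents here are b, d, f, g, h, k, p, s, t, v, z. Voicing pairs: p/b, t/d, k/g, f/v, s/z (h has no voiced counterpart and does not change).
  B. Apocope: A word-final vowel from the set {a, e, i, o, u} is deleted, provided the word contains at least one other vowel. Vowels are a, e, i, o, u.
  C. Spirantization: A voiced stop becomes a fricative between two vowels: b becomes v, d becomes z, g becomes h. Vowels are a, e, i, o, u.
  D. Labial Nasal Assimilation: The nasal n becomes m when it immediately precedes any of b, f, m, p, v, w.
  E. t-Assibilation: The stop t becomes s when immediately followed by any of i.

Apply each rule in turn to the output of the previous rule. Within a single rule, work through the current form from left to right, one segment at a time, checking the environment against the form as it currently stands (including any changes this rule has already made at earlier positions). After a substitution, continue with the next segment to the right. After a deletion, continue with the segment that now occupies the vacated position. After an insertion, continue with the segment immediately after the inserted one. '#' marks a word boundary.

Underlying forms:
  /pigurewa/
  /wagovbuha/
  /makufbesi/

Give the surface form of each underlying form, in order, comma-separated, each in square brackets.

[pihurew], [wahovbuh], [makuvbes]

/pigurewa/:
  A Regressive Voicing Assimilation: no change — [pigurewa]
  B Apocope: [pigurewa] → [pigurew]
  C Spirantization: [pigurew] → [pihurew]
  D Labial Nasal Assimilation: no change — [pihurew]
  E t-Assibilation: no change — [pihurew]
/wagovbuha/:
  A Regressive Voicing Assimilation: no change — [wagovbuha]
  B Apocope: [wagovbuha] → [wagovbuh]
  C Spirantization: [wagovbuh] → [wahovbuh]
  D Labial Nasal Assimilation: no change — [wahovbuh]
  E t-Assibilation: no change — [wahovbuh]
/makufbesi/:
  A Regressive Voicing Assimilation: [makufbesi] → [makuvbesi]
  B Apocope: [makuvbesi] → [makuvbes]
  C Spirantization: no change — [makuvbes]
  D Labial Nasal Assimilation: no change — [makuvbes]
  E t-Assibilation: no change — [makuvbes]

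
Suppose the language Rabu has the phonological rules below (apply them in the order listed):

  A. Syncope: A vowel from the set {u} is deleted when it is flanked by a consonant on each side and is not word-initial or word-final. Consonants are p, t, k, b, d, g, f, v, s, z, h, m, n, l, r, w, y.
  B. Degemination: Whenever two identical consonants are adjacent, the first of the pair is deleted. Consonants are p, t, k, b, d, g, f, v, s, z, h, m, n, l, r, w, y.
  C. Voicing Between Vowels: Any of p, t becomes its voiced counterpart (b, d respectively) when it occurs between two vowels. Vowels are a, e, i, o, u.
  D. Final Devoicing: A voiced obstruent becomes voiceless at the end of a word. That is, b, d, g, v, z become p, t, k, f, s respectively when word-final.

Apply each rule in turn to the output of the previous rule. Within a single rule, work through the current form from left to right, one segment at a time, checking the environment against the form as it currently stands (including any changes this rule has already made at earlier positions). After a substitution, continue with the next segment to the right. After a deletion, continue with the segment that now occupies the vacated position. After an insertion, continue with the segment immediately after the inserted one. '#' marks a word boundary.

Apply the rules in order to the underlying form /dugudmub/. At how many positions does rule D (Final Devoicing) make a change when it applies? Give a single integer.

A Syncope: [dugudmub] → [dgdmb]
B Degemination: no change — [dgdmb]
C Voicing Between Vowels: no change — [dgdmb]
D Final Devoicing: [dgdmb] → [dgdmp]
Rule D changed 1 position(s).

1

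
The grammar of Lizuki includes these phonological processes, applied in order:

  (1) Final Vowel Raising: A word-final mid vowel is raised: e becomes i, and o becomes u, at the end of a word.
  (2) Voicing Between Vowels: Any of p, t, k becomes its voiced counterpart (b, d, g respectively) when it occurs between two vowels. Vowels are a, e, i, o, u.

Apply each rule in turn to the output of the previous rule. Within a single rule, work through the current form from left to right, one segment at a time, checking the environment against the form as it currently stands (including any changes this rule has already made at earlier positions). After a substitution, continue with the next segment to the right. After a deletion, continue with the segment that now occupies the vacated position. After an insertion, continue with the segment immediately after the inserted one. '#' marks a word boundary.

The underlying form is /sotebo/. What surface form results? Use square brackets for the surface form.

(1) Final Vowel Raising: [sotebo] → [sotebu]
(2) Voicing Between Vowels: [sotebu] → [sodebu]

[sodebu]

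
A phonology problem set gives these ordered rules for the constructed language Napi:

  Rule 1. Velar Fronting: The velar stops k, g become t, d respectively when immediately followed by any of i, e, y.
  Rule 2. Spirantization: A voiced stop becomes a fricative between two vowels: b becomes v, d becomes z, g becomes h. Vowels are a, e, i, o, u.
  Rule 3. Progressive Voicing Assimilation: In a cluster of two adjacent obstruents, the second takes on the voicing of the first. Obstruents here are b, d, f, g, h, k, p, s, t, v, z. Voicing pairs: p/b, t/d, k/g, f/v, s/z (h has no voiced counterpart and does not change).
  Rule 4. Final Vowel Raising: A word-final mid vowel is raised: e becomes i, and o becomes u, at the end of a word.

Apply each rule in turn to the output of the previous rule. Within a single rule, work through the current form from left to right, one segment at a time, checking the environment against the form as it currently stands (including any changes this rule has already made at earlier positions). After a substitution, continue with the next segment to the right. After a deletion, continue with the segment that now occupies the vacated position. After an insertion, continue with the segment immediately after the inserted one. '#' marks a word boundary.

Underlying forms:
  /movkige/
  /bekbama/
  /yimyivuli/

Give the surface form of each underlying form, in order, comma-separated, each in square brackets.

/movkige/:
  Rule 1 Velar Fronting: [movkige] → [movtide]
  Rule 2 Spirantization: [movtide] → [movtize]
  Rule 3 Progressive Voicing Assimilation: [movtize] → [movdize]
  Rule 4 Final Vowel Raising: [movdize] → [movdizi]
/bekbama/:
  Rule 1 Velar Fronting: no change — [bekbama]
  Rule 2 Spirantization: no change — [bekbama]
  Rule 3 Progressive Voicing Assimilation: [bekbama] → [bekpama]
  Rule 4 Final Vowel Raising: no change — [bekpama]
/yimyivuli/:
  Rule 1 Velar Fronting: no change — [yimyivuli]
  Rule 2 Spirantization: no change — [yimyivuli]
  Rule 3 Progressive Voicing Assimilation: no change — [yimyivuli]
  Rule 4 Final Vowel Raising: no change — [yimyivuli]

[movdizi], [bekpama], [yimyivuli]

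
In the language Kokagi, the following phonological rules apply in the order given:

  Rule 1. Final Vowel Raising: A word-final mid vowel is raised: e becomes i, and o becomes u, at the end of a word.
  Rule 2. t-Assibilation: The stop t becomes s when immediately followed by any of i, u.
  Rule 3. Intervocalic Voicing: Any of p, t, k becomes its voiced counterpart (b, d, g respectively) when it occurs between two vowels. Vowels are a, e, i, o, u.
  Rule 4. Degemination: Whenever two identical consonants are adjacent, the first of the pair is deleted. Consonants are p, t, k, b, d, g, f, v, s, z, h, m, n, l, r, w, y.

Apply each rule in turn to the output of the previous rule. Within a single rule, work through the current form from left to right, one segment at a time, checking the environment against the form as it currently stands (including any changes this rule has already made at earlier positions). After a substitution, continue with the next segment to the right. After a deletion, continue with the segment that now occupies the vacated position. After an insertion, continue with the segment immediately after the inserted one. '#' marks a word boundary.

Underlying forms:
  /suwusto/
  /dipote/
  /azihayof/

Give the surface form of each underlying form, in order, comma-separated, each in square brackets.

[suwusu], [dibosi], [azihayof]

/suwusto/:
  Rule 1 Final Vowel Raising: [suwusto] → [suwustu]
  Rule 2 t-Assibilation: [suwustu] → [suwussu]
  Rule 3 Intervocalic Voicing: no change — [suwussu]
  Rule 4 Degemination: [suwussu] → [suwusu]
/dipote/:
  Rule 1 Final Vowel Raising: [dipote] → [dipoti]
  Rule 2 t-Assibilation: [dipoti] → [diposi]
  Rule 3 Intervocalic Voicing: [diposi] → [dibosi]
  Rule 4 Degemination: no change — [dibosi]
/azihayof/:
  Rule 1 Final Vowel Raising: no change — [azihayof]
  Rule 2 t-Assibilation: no change — [azihayof]
  Rule 3 Intervocalic Voicing: no change — [azihayof]
  Rule 4 Degemination: no change — [azihayof]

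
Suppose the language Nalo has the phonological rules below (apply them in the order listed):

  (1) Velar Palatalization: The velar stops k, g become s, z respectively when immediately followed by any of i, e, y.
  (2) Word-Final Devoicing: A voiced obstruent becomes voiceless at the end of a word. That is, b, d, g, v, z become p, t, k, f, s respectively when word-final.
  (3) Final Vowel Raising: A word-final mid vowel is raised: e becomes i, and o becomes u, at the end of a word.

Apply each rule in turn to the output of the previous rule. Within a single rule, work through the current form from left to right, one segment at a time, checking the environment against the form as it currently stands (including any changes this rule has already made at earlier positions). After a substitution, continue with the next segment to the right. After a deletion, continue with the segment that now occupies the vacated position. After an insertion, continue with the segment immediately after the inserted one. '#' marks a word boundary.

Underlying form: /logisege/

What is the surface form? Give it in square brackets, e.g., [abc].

(1) Velar Palatalization: [logisege] → [loziseze]
(2) Word-Final Devoicing: no change — [loziseze]
(3) Final Vowel Raising: [loziseze] → [lozisezi]

[lozisezi]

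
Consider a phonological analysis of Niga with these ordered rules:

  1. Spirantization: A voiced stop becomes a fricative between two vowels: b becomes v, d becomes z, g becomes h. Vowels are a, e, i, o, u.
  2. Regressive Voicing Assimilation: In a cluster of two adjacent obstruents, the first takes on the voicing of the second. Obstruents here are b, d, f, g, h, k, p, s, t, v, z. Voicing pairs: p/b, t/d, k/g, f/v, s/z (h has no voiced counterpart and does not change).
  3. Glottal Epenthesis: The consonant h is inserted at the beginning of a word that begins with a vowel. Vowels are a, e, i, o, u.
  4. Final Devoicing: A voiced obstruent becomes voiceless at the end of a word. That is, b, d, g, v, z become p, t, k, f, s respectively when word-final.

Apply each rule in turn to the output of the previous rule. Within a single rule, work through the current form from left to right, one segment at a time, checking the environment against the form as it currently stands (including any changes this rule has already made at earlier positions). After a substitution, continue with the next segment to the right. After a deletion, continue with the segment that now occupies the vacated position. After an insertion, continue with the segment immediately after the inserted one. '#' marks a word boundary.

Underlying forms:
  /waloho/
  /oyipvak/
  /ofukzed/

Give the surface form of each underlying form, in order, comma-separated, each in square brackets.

/waloho/:
  1 Spirantization: no change — [waloho]
  2 Regressive Voicing Assimilation: no change — [waloho]
  3 Glottal Epenthesis: no change — [waloho]
  4 Final Devoicing: no change — [waloho]
/oyipvak/:
  1 Spirantization: no change — [oyipvak]
  2 Regressive Voicing Assimilation: [oyipvak] → [oyibvak]
  3 Glottal Epenthesis: [oyibvak] → [hoyibvak]
  4 Final Devoicing: no change — [hoyibvak]
/ofukzed/:
  1 Spirantization: no change — [ofukzed]
  2 Regressive Voicing Assimilation: [ofukzed] → [ofugzed]
  3 Glottal Epenthesis: [ofugzed] → [hofugzed]
  4 Final Devoicing: [hofugzed] → [hofugzet]

[waloho], [hoyibvak], [hofugzet]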